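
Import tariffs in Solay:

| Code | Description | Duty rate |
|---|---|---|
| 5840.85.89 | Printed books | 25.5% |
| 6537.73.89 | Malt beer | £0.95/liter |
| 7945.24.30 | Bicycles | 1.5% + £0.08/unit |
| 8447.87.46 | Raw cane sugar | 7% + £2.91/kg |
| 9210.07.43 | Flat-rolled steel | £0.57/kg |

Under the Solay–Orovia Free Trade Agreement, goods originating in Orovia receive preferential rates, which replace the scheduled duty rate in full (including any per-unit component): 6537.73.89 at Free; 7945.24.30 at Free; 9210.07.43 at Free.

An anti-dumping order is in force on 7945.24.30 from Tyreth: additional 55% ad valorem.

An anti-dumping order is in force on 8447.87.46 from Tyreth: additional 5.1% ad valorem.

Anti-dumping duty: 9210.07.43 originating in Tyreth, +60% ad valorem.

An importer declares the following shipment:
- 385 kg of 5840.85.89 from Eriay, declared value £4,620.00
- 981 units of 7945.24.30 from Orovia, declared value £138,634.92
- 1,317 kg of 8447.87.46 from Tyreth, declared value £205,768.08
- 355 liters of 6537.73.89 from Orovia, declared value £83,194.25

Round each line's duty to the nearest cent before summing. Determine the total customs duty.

£29,908.51

Line 1 (5840.85.89, Eriay, 385 kg, £4,620.00):
Base rate for 5840.85.89 is 25.5%.
Duty = £4,620.00 × 25.5% = £1,178.10.
Line 2 (7945.24.30, Orovia, 981 units, £138,634.92):
Base rate for 7945.24.30 is 1.5% + £0.08/unit.
Origin Orovia qualifies under the Solay–Orovia agreement and 7945.24.30 is covered: preferential rate Free applies instead.
The additional-duty order on 7945.24.30 targets Tyreth, not Orovia; it does not apply.
Duty = £138,634.92 × 0% = £0.00.
Line 3 (8447.87.46, Tyreth, 1,317 kg, £205,768.08):
Base rate for 8447.87.46 is 7% + £2.91/kg.
Additional duty on 8447.87.46 from Tyreth: +5.1%. Applied ad valorem rate: 7% + 5.1% = 12.1%.
Duty = £205,768.08 × 12.1% + 1,317 × £2.91 = £28,730.41.
Line 4 (6537.73.89, Orovia, 355 liters, £83,194.25):
Base rate for 6537.73.89 is £0.95/liter.
Origin Orovia qualifies under the Solay–Orovia agreement and 6537.73.89 is covered: preferential rate Free applies instead.
Duty = £83,194.25 × 0% = £0.00.
Total = £1,178.10 + £0.00 + £28,730.41 + £0.00 = £29,908.51.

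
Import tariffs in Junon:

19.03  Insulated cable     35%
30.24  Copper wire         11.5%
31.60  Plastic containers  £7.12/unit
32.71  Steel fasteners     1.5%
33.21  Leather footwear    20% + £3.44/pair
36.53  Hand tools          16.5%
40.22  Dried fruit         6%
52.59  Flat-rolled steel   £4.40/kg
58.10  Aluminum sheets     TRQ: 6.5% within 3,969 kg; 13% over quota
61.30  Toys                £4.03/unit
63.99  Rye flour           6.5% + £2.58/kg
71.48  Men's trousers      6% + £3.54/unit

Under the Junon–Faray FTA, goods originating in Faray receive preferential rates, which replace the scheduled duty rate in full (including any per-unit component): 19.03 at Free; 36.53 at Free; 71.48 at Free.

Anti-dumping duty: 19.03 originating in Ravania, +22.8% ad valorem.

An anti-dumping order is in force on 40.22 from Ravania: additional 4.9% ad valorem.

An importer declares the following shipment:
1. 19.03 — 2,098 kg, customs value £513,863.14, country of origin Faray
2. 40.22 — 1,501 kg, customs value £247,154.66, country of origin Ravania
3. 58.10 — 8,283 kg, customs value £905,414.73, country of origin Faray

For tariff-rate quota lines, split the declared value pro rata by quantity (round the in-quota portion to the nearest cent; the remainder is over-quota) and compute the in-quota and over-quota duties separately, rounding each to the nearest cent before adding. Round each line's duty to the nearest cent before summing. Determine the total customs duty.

Line 1 (19.03, Faray, 2,098 kg, £513,863.14):
Base rate for 19.03 is 35%.
Origin Faray qualifies under the Junon–Faray agreement and 19.03 is covered: preferential rate Free applies instead.
The additional-duty order on 19.03 targets Ravania, not Faray; it does not apply.
Duty = £513,863.14 × 0% = £0.00.
Line 2 (40.22, Ravania, 1,501 kg, £247,154.66):
Base rate for 40.22 is 6%.
Additional duty on 40.22 from Ravania: +4.9%. Applied ad valorem rate: 6% + 4.9% = 10.9%.
Duty = £247,154.66 × 10.9% = £26,939.86.
Line 3 (58.10, Faray, 8,283 kg, £905,414.73):
Code 58.10 is under a tariff-rate quota (threshold 3,969 kg). In-quota: 3,969 kg at 6.5%; over-quota: 4,314 kg at 13%.
Pro-rata value split: in-quota = £905,414.73 × 3,969/8,283 = £433,851.39; over-quota = £905,414.73 − £433,851.39 = £471,563.34.
In-quota duty = £433,851.39 × 6.5% = £28,200.34. Over-quota duty = £471,563.34 × 13% = £61,303.23.
Line duty = £28,200.34 + £61,303.23 = £89,503.57.
Total = £0.00 + £26,939.86 + £89,503.57 = £116,443.43.

£116,443.43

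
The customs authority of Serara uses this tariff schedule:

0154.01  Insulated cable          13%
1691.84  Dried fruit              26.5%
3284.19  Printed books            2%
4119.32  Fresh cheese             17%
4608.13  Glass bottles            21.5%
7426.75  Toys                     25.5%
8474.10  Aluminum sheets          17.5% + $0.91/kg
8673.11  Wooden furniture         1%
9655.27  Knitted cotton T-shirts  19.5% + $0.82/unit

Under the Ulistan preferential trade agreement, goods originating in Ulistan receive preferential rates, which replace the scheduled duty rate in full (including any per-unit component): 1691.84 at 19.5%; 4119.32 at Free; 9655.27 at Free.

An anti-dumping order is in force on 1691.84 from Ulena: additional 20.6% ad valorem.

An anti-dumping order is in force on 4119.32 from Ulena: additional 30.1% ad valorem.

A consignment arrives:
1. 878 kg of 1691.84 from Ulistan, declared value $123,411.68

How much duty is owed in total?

$24,065.28

Line 1 (1691.84, Ulistan, 878 kg, $123,411.68):
Base rate for 1691.84 is 26.5%.
Origin Ulistan qualifies under the Serara–Ulistan agreement and 1691.84 is covered: preferential rate 19.5% applies instead.
The additional-duty order on 1691.84 targets Ulena, not Ulistan; it does not apply.
Duty = $123,411.68 × 19.5% = $24,065.28.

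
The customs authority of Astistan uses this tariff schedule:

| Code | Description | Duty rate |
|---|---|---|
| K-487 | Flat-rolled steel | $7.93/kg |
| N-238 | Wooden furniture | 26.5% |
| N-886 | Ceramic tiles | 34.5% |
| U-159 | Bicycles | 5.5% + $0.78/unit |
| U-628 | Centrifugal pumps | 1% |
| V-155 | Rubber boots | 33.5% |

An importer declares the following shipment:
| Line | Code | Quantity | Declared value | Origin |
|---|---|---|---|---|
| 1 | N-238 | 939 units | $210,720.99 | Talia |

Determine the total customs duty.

$55,841.06

Line 1 (N-238, Talia, 939 units, $210,720.99):
Base rate for N-238 is 26.5%.
Duty = $210,720.99 × 26.5% = $55,841.06.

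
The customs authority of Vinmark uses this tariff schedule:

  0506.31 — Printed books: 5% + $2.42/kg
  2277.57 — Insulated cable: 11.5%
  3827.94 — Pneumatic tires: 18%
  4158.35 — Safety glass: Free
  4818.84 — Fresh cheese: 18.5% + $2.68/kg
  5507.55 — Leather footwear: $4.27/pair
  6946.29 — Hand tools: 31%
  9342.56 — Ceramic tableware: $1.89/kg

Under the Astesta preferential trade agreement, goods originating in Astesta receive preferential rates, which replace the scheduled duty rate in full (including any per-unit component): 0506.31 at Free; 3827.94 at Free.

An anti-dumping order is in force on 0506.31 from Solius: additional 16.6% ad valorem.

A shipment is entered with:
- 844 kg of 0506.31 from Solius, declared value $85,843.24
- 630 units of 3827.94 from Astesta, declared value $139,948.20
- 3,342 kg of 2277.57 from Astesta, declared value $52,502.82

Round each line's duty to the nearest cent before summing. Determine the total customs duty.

Line 1 (0506.31, Solius, 844 kg, $85,843.24):
Base rate for 0506.31 is 5% + $2.42/kg.
0506.31 has an FTA preferential rate, but origin Solius is not Astesta; base rate stands.
Additional duty on 0506.31 from Solius: +16.6%. Applied ad valorem rate: 5% + 16.6% = 21.6%.
Duty = $85,843.24 × 21.6% + 844 × $2.42 = $20,584.62.
Line 2 (3827.94, Astesta, 630 units, $139,948.20):
Base rate for 3827.94 is 18%.
Origin Astesta qualifies under the Vinmark–Astesta agreement and 3827.94 is covered: preferential rate Free applies instead.
Duty = $139,948.20 × 0% = $0.00.
Line 3 (2277.57, Astesta, 3,342 kg, $52,502.82):
Base rate for 2277.57 is 11.5%.
Origin Astesta is the FTA partner but 2277.57 is not on the preference list; base rate stands.
Duty = $52,502.82 × 11.5% = $6,037.82.
Total = $20,584.62 + $0.00 + $6,037.82 = $26,622.44.

$26,622.44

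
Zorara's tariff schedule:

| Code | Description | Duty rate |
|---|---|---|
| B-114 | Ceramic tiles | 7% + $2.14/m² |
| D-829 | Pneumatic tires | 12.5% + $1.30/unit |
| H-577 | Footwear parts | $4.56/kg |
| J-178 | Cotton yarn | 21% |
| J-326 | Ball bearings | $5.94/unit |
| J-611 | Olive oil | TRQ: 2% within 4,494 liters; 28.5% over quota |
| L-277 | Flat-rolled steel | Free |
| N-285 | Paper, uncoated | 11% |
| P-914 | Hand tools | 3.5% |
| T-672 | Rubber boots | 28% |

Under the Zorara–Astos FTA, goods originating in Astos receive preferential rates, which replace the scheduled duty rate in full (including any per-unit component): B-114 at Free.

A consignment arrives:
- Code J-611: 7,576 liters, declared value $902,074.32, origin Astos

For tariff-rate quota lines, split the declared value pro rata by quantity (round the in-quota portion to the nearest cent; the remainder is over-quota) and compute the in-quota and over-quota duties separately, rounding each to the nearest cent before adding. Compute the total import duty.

Line 1 (J-611, Astos, 7,576 liters, $902,074.32):
Code J-611 is under a tariff-rate quota (threshold 4,494 liters). In-quota: 4,494 liters at 2%; over-quota: 3,082 liters at 28.5%.
Pro-rata value split: in-quota = $902,074.32 × 4,494/7,576 = $535,100.58; over-quota = $902,074.32 − $535,100.58 = $366,973.74.
In-quota duty = $535,100.58 × 2% = $10,702.01. Over-quota duty = $366,973.74 × 28.5% = $104,587.52.
Line duty = $10,702.01 + $104,587.52 = $115,289.53.

$115,289.53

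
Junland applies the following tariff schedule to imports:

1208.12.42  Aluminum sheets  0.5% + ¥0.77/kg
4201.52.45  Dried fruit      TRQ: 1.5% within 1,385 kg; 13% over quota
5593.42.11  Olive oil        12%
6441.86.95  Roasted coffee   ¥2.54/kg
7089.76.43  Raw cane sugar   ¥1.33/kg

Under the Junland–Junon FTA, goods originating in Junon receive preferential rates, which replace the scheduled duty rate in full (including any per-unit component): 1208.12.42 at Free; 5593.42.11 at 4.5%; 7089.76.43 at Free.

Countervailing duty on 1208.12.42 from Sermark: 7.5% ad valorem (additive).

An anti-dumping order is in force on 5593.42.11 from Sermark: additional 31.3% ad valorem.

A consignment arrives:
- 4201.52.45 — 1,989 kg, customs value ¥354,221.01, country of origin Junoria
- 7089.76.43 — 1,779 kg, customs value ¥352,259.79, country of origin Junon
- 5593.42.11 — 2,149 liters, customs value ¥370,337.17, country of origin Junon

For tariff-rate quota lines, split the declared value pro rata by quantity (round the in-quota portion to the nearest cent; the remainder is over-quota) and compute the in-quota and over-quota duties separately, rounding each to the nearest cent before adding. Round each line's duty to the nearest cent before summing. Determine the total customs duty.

Line 1 (4201.52.45, Junoria, 1,989 kg, ¥354,221.01):
Code 4201.52.45 is under a tariff-rate quota (threshold 1,385 kg). In-quota: 1,385 kg at 1.5%; over-quota: 604 kg at 13%.
Pro-rata value split: in-quota = ¥354,221.01 × 1,385/1,989 = ¥246,654.65; over-quota = ¥354,221.01 − ¥246,654.65 = ¥107,566.36.
In-quota duty = ¥246,654.65 × 1.5% = ¥3,699.82. Over-quota duty = ¥107,566.36 × 13% = ¥13,983.63.
Line duty = ¥3,699.82 + ¥13,983.63 = ¥17,683.45.
Line 2 (7089.76.43, Junon, 1,779 kg, ¥352,259.79):
Base rate for 7089.76.43 is ¥1.33/kg.
Origin Junon qualifies under the Junland–Junon agreement and 7089.76.43 is covered: preferential rate Free applies instead.
Duty = ¥352,259.79 × 0% = ¥0.00.
Line 3 (5593.42.11, Junon, 2,149 liters, ¥370,337.17):
Base rate for 5593.42.11 is 12%.
Origin Junon qualifies under the Junland–Junon agreement and 5593.42.11 is covered: preferential rate 4.5% applies instead.
The additional-duty order on 5593.42.11 targets Sermark, not Junon; it does not apply.
Duty = ¥370,337.17 × 4.5% = ¥16,665.17.
Total = ¥17,683.45 + ¥0.00 + ¥16,665.17 = ¥34,348.62.

¥34,348.62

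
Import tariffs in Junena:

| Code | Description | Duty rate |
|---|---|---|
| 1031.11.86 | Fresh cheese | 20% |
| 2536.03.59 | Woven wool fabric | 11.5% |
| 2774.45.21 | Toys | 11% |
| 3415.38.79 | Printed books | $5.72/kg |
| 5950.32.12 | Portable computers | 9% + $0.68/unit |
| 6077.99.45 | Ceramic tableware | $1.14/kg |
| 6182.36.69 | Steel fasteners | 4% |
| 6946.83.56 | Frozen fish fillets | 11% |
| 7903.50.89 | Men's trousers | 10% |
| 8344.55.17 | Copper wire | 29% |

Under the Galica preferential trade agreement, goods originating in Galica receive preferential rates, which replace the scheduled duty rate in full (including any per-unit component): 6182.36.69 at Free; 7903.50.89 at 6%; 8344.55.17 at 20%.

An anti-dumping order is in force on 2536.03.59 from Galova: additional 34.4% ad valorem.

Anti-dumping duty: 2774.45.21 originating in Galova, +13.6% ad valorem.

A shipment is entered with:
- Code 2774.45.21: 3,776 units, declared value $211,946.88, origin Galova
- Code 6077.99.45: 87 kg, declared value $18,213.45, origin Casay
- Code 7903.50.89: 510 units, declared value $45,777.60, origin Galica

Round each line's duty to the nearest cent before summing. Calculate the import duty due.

Line 1 (2774.45.21, Galova, 3,776 units, $211,946.88):
Base rate for 2774.45.21 is 11%.
Additional duty on 2774.45.21 from Galova: +13.6%. Applied ad valorem rate: 11% + 13.6% = 24.6%.
Duty = $211,946.88 × 24.6% = $52,138.93.
Line 2 (6077.99.45, Casay, 87 kg, $18,213.45):
Base rate for 6077.99.45 is $1.14/kg.
Duty = 87 × $1.14 = $99.18.
Line 3 (7903.50.89, Galica, 510 units, $45,777.60):
Base rate for 7903.50.89 is 10%.
Origin Galica qualifies under the Junena–Galica agreement and 7903.50.89 is covered: preferential rate 6% applies instead.
Duty = $45,777.60 × 6% = $2,746.66.
Total = $52,138.93 + $99.18 + $2,746.66 = $54,984.77.

$54,984.77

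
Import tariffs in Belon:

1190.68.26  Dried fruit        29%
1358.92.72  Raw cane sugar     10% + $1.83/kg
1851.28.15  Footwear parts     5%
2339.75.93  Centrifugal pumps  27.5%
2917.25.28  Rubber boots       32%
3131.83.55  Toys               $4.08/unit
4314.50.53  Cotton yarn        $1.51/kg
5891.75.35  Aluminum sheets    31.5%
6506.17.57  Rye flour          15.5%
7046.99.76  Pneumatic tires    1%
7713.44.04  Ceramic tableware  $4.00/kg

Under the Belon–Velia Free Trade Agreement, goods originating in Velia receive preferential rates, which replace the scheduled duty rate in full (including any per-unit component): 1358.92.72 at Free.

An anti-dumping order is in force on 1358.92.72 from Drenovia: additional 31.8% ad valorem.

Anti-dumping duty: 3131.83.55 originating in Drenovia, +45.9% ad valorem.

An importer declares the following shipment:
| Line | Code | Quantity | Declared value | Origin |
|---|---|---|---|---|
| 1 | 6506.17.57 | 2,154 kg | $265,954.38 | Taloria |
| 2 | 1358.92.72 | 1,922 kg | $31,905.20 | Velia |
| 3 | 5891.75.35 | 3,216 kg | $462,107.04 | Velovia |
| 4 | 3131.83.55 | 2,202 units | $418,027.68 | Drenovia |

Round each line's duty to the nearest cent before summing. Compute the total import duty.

Line 1 (6506.17.57, Taloria, 2,154 kg, $265,954.38):
Base rate for 6506.17.57 is 15.5%.
Duty = $265,954.38 × 15.5% = $41,222.93.
Line 2 (1358.92.72, Velia, 1,922 kg, $31,905.20):
Base rate for 1358.92.72 is 10% + $1.83/kg.
Origin Velia qualifies under the Belon–Velia agreement and 1358.92.72 is covered: preferential rate Free applies instead.
The additional-duty order on 1358.92.72 targets Drenovia, not Velia; it does not apply.
Duty = $31,905.20 × 0% = $0.00.
Line 3 (5891.75.35, Velovia, 3,216 kg, $462,107.04):
Base rate for 5891.75.35 is 31.5%.
Duty = $462,107.04 × 31.5% = $145,563.72.
Line 4 (3131.83.55, Drenovia, 2,202 units, $418,027.68):
Base rate for 3131.83.55 is $4.08/unit.
Additional duty on 3131.83.55 from Drenovia: +45.9% ad valorem. Applied ad valorem rate = 45.9%.
Duty = $418,027.68 × 45.9% + 2,202 × $4.08 = $200,858.87.
Total = $41,222.93 + $0.00 + $145,563.72 + $200,858.87 = $387,645.52.

$387,645.52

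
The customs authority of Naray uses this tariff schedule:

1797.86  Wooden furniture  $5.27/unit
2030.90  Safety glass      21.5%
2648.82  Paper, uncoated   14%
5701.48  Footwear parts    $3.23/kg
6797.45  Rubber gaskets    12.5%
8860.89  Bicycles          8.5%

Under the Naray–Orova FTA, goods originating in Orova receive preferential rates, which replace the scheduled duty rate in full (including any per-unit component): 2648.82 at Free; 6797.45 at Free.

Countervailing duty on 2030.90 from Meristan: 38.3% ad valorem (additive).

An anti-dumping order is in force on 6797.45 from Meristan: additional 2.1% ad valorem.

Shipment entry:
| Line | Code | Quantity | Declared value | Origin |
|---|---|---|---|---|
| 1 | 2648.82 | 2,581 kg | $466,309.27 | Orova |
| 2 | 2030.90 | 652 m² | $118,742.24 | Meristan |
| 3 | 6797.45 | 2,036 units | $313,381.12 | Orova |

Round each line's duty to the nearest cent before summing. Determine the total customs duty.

$71,007.86

Line 1 (2648.82, Orova, 2,581 kg, $466,309.27):
Base rate for 2648.82 is 14%.
Origin Orova qualifies under the Naray–Orova agreement and 2648.82 is covered: preferential rate Free applies instead.
Duty = $466,309.27 × 0% = $0.00.
Line 2 (2030.90, Meristan, 652 m², $118,742.24):
Base rate for 2030.90 is 21.5%.
Additional duty on 2030.90 from Meristan: +38.3%. Applied ad valorem rate: 21.5% + 38.3% = 59.8%.
Duty = $118,742.24 × 59.8% = $71,007.86.
Line 3 (6797.45, Orova, 2,036 units, $313,381.12):
Base rate for 6797.45 is 12.5%.
Origin Orova qualifies under the Naray–Orova agreement and 6797.45 is covered: preferential rate Free applies instead.
The additional-duty order on 6797.45 targets Meristan, not Orova; it does not apply.
Duty = $313,381.12 × 0% = $0.00.
Total = $0.00 + $71,007.86 + $0.00 = $71,007.86.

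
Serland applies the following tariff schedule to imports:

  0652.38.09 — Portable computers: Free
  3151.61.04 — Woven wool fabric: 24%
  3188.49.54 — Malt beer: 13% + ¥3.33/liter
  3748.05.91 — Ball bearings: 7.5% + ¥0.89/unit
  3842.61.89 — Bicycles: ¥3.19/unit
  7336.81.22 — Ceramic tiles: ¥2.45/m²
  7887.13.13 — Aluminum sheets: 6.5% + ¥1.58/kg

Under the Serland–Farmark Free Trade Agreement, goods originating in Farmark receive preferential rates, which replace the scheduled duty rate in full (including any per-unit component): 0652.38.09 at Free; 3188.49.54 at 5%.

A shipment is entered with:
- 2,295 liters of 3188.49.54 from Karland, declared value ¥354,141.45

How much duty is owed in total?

Line 1 (3188.49.54, Karland, 2,295 liters, ¥354,141.45):
Base rate for 3188.49.54 is 13% + ¥3.33/liter.
3188.49.54 has an FTA preferential rate, but origin Karland is not Farmark; base rate stands.
Duty = ¥354,141.45 × 13% + 2,295 × ¥3.33 = ¥53,680.74.

¥53,680.74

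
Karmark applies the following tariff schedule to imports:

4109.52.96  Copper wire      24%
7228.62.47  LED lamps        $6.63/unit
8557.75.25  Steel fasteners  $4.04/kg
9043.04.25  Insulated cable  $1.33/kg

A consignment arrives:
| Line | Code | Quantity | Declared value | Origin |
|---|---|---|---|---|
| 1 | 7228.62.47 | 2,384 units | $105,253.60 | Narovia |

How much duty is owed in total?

Line 1 (7228.62.47, Narovia, 2,384 units, $105,253.60):
Base rate for 7228.62.47 is $6.63/unit.
Duty = 2,384 × $6.63 = $15,805.92.

$15,805.92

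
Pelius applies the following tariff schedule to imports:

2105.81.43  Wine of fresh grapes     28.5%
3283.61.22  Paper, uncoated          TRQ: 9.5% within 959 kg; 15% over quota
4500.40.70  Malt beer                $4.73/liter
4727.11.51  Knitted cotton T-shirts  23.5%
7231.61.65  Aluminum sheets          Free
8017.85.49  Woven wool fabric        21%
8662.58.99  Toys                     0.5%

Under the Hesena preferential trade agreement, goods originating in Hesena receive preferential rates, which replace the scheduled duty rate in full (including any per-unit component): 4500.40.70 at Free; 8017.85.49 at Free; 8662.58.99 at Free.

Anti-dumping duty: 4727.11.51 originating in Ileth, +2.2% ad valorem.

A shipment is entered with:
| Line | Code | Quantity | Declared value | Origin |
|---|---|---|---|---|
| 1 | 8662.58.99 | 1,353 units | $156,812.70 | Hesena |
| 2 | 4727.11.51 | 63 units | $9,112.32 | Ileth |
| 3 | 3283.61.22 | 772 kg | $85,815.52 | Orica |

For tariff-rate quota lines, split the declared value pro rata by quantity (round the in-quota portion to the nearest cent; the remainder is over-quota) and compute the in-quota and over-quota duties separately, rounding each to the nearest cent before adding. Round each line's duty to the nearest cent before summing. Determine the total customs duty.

Line 1 (8662.58.99, Hesena, 1,353 units, $156,812.70):
Base rate for 8662.58.99 is 0.5%.
Origin Hesena qualifies under the Pelius–Hesena agreement and 8662.58.99 is covered: preferential rate Free applies instead.
Duty = $156,812.70 × 0% = $0.00.
Line 2 (4727.11.51, Ileth, 63 units, $9,112.32):
Base rate for 4727.11.51 is 23.5%.
Additional duty on 4727.11.51 from Ileth: +2.2%. Applied ad valorem rate: 23.5% + 2.2% = 25.7%.
Duty = $9,112.32 × 25.7% = $2,341.87.
Line 3 (3283.61.22, Orica, 772 kg, $85,815.52):
Code 3283.61.22 is under a tariff-rate quota (threshold 959 kg). Quantity 772 kg is within the quota, so the in-quota rate 9.5% applies to the full value.
Duty = $85,815.52 × 9.5% = $8,152.47.
Total = $0.00 + $2,341.87 + $8,152.47 = $10,494.34.

$10,494.34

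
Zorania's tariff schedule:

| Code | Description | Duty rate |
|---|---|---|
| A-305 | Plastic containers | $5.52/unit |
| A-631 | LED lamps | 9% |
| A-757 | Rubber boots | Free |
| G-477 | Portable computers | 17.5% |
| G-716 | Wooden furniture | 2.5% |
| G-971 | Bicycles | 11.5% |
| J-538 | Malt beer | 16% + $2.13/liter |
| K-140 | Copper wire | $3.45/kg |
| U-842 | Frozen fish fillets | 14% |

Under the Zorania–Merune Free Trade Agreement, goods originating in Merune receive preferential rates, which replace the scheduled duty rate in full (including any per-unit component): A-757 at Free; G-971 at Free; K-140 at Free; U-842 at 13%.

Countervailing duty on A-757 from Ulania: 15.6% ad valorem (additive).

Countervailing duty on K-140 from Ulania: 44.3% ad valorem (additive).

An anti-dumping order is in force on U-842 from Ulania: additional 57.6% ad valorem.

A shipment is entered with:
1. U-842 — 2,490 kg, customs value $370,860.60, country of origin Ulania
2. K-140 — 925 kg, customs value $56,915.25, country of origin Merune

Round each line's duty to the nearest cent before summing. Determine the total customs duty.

$265,536.19

Line 1 (U-842, Ulania, 2,490 kg, $370,860.60):
Base rate for U-842 is 14%.
U-842 has an FTA preferential rate, but origin Ulania is not Merune; base rate stands.
Additional duty on U-842 from Ulania: +57.6%. Applied ad valorem rate: 14% + 57.6% = 71.6%.
Duty = $370,860.60 × 71.6% = $265,536.19.
Line 2 (K-140, Merune, 925 kg, $56,915.25):
Base rate for K-140 is $3.45/kg.
Origin Merune qualifies under the Zorania–Merune agreement and K-140 is covered: preferential rate Free applies instead.
The additional-duty order on K-140 targets Ulania, not Merune; it does not apply.
Duty = $56,915.25 × 0% = $0.00.
Total = $265,536.19 + $0.00 = $265,536.19.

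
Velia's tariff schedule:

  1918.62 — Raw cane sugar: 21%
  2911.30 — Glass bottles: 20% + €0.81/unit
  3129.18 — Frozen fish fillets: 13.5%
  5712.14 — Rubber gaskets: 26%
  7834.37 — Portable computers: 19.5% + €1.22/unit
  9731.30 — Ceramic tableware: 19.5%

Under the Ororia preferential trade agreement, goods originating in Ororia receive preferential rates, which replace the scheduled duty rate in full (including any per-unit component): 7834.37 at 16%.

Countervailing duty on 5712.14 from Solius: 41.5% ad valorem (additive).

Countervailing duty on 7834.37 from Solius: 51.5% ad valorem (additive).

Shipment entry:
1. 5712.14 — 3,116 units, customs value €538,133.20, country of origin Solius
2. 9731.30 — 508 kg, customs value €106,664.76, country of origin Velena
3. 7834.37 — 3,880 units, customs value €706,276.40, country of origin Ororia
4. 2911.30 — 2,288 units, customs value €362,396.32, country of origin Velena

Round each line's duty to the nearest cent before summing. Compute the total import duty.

€571,376.30

Line 1 (5712.14, Solius, 3,116 units, €538,133.20):
Base rate for 5712.14 is 26%.
Additional duty on 5712.14 from Solius: +41.5%. Applied ad valorem rate: 26% + 41.5% = 67.5%.
Duty = €538,133.20 × 67.5% = €363,239.91.
Line 2 (9731.30, Velena, 508 kg, €106,664.76):
Base rate for 9731.30 is 19.5%.
Duty = €106,664.76 × 19.5% = €20,799.63.
Line 3 (7834.37, Ororia, 3,880 units, €706,276.40):
Base rate for 7834.37 is 19.5% + €1.22/unit.
Origin Ororia qualifies under the Velia–Ororia agreement and 7834.37 is covered: preferential rate 16% applies instead.
The additional-duty order on 7834.37 targets Solius, not Ororia; it does not apply.
Duty = €706,276.40 × 16% = €113,004.22.
Line 4 (2911.30, Velena, 2,288 units, €362,396.32):
Base rate for 2911.30 is 20% + €0.81/unit.
Duty = €362,396.32 × 20% + 2,288 × €0.81 = €74,332.54.
Total = €363,239.91 + €20,799.63 + €113,004.22 + €74,332.54 = €571,376.30.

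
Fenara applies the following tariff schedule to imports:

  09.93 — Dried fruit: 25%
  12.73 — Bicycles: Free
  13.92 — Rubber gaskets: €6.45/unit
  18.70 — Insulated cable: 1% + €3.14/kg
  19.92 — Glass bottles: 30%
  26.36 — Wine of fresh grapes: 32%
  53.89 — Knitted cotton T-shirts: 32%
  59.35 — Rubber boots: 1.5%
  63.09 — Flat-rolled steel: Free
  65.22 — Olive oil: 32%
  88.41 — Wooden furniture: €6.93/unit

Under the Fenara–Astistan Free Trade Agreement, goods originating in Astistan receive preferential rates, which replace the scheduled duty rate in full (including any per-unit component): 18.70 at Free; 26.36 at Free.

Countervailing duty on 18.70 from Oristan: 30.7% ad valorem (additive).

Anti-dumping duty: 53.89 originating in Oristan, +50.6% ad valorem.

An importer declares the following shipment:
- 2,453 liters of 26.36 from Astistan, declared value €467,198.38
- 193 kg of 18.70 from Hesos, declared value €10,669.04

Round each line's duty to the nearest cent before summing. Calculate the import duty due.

Line 1 (26.36, Astistan, 2,453 liters, €467,198.38):
Base rate for 26.36 is 32%.
Origin Astistan qualifies under the Fenara–Astistan agreement and 26.36 is covered: preferential rate Free applies instead.
Duty = €467,198.38 × 0% = €0.00.
Line 2 (18.70, Hesos, 193 kg, €10,669.04):
Base rate for 18.70 is 1% + €3.14/kg.
18.70 has an FTA preferential rate, but origin Hesos is not Astistan; base rate stands.
The additional-duty order on 18.70 targets Oristan, not Hesos; it does not apply.
Duty = €10,669.04 × 1% + 193 × €3.14 = €712.71.
Total = €0.00 + €712.71 = €712.71.

€712.71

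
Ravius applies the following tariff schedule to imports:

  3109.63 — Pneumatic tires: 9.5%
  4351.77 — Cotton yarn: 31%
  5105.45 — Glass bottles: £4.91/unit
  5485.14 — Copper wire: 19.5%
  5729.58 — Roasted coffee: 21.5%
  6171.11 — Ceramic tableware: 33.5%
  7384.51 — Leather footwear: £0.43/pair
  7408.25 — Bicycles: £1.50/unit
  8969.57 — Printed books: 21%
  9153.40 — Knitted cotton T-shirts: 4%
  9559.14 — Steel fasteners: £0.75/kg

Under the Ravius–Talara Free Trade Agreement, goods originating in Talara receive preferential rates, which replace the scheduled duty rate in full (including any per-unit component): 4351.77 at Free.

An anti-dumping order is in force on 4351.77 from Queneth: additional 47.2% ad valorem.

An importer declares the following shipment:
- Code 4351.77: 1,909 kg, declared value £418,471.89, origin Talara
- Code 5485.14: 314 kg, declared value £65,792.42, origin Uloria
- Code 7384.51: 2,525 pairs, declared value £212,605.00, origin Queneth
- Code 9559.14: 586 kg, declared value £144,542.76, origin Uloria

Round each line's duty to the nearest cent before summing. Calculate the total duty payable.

£14,354.77

Line 1 (4351.77, Talara, 1,909 kg, £418,471.89):
Base rate for 4351.77 is 31%.
Origin Talara qualifies under the Ravius–Talara agreement and 4351.77 is covered: preferential rate Free applies instead.
The additional-duty order on 4351.77 targets Queneth, not Talara; it does not apply.
Duty = £418,471.89 × 0% = £0.00.
Line 2 (5485.14, Uloria, 314 kg, £65,792.42):
Base rate for 5485.14 is 19.5%.
Duty = £65,792.42 × 19.5% = £12,829.52.
Line 3 (7384.51, Queneth, 2,525 pairs, £212,605.00):
Base rate for 7384.51 is £0.43/pair.
Duty = 2,525 × £0.43 = £1,085.75.
Line 4 (9559.14, Uloria, 586 kg, £144,542.76):
Base rate for 9559.14 is £0.75/kg.
Duty = 586 × £0.75 = £439.50.
Total = £0.00 + £12,829.52 + £1,085.75 + £439.50 = £14,354.77.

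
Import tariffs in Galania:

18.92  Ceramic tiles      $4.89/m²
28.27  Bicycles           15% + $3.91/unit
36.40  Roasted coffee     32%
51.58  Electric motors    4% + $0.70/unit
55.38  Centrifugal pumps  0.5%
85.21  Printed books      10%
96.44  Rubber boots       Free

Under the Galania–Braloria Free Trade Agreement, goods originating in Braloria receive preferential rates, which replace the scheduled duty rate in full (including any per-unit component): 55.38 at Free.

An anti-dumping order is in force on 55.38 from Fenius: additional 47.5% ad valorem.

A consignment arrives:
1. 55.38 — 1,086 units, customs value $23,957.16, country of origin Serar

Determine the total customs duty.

$119.79

Line 1 (55.38, Serar, 1,086 units, $23,957.16):
Base rate for 55.38 is 0.5%.
55.38 has an FTA preferential rate, but origin Serar is not Braloria; base rate stands.
The additional-duty order on 55.38 targets Fenius, not Serar; it does not apply.
Duty = $23,957.16 × 0.5% = $119.79.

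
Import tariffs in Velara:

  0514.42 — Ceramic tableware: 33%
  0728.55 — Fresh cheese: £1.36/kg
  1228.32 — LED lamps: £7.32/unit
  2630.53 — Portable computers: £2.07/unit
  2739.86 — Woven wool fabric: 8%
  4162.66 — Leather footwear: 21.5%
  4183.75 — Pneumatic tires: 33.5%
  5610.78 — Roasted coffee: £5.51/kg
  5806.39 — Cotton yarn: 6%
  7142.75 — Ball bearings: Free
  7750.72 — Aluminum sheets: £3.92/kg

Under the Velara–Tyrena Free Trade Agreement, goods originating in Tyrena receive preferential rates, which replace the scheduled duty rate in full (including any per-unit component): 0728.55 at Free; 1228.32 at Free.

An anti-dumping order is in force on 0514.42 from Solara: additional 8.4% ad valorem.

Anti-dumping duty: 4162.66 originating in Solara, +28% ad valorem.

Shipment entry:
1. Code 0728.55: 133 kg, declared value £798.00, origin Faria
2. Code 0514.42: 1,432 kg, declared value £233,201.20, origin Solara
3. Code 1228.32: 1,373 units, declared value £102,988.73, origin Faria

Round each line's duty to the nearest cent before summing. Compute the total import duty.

£106,776.54

Line 1 (0728.55, Faria, 133 kg, £798.00):
Base rate for 0728.55 is £1.36/kg.
0728.55 has an FTA preferential rate, but origin Faria is not Tyrena; base rate stands.
Duty = 133 × £1.36 = £180.88.
Line 2 (0514.42, Solara, 1,432 kg, £233,201.20):
Base rate for 0514.42 is 33%.
Additional duty on 0514.42 from Solara: +8.4%. Applied ad valorem rate: 33% + 8.4% = 41.4%.
Duty = £233,201.20 × 41.4% = £96,545.30.
Line 3 (1228.32, Faria, 1,373 units, £102,988.73):
Base rate for 1228.32 is £7.32/unit.
1228.32 has an FTA preferential rate, but origin Faria is not Tyrena; base rate stands.
Duty = 1,373 × £7.32 = £10,050.36.
Total = £180.88 + £96,545.30 + £10,050.36 = £106,776.54.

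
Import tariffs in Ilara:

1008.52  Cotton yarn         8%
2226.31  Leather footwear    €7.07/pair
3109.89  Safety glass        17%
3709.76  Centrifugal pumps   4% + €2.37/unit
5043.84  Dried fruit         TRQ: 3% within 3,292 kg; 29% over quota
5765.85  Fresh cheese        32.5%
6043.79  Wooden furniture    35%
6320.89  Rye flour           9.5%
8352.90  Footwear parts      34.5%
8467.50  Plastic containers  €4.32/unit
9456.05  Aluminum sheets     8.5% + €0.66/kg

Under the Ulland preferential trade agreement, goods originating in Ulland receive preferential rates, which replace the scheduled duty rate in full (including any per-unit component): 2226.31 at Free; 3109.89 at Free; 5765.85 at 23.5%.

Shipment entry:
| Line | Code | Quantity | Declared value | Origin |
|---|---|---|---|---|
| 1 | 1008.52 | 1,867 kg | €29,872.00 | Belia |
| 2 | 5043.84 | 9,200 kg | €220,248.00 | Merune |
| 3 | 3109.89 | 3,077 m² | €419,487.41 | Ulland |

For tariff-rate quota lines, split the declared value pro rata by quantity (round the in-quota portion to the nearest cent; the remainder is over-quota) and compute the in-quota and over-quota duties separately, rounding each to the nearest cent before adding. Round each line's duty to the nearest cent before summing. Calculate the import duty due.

Line 1 (1008.52, Belia, 1,867 kg, €29,872.00):
Base rate for 1008.52 is 8%.
Duty = €29,872.00 × 8% = €2,389.76.
Line 2 (5043.84, Merune, 9,200 kg, €220,248.00):
Code 5043.84 is under a tariff-rate quota (threshold 3,292 kg). In-quota: 3,292 kg at 3%; over-quota: 5,908 kg at 29%.
Pro-rata value split: in-quota = €220,248.00 × 3,292/9,200 = €78,810.48; over-quota = €220,248.00 − €78,810.48 = €141,437.52.
In-quota duty = €78,810.48 × 3% = €2,364.31. Over-quota duty = €141,437.52 × 29% = €41,016.88.
Line duty = €2,364.31 + €41,016.88 = €43,381.19.
Line 3 (3109.89, Ulland, 3,077 m², €419,487.41):
Base rate for 3109.89 is 17%.
Origin Ulland qualifies under the Ilara–Ulland agreement and 3109.89 is covered: preferential rate Free applies instead.
Duty = €419,487.41 × 0% = €0.00.
Total = €2,389.76 + €43,381.19 + €0.00 = €45,770.95.

€45,770.95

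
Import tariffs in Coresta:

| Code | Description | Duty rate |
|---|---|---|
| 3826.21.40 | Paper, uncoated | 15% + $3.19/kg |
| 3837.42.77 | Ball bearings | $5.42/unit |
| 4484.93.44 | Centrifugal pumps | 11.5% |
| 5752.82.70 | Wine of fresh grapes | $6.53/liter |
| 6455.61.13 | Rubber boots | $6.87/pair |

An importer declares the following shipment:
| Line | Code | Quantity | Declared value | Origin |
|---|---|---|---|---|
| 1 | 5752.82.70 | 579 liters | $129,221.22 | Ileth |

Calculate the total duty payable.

Line 1 (5752.82.70, Ileth, 579 liters, $129,221.22):
Base rate for 5752.82.70 is $6.53/liter.
Duty = 579 × $6.53 = $3,780.87.

$3,780.87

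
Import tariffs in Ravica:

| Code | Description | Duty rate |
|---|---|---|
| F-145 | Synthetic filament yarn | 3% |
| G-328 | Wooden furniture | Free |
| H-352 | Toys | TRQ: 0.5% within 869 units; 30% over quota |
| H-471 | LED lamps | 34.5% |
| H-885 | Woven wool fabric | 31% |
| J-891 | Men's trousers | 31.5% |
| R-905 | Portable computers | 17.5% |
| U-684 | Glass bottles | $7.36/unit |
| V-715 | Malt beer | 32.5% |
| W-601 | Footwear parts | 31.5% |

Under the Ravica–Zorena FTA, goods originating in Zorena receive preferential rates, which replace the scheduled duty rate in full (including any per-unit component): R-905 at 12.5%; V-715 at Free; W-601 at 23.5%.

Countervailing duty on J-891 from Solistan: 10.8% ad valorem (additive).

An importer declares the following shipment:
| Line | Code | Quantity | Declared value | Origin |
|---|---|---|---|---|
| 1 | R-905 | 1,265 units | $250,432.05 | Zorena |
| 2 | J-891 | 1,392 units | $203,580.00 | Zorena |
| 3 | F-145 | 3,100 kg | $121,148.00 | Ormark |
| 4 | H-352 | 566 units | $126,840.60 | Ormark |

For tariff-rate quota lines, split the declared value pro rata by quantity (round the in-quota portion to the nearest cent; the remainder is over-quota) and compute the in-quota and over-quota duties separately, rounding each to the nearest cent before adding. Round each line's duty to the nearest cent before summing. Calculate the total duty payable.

$99,700.35

Line 1 (R-905, Zorena, 1,265 units, $250,432.05):
Base rate for R-905 is 17.5%.
Origin Zorena qualifies under the Ravica–Zorena agreement and R-905 is covered: preferential rate 12.5% applies instead.
Duty = $250,432.05 × 12.5% = $31,304.01.
Line 2 (J-891, Zorena, 1,392 units, $203,580.00):
Base rate for J-891 is 31.5%.
Origin Zorena is the FTA partner but J-891 is not on the preference list; base rate stands.
The additional-duty order on J-891 targets Solistan, not Zorena; it does not apply.
Duty = $203,580.00 × 31.5% = $64,127.70.
Line 3 (F-145, Ormark, 3,100 kg, $121,148.00):
Base rate for F-145 is 3%.
Duty = $121,148.00 × 3% = $3,634.44.
Line 4 (H-352, Ormark, 566 units, $126,840.60):
Code H-352 is under a tariff-rate quota (threshold 869 units). Quantity 566 units is within the quota, so the in-quota rate 0.5% applies to the full value.
Duty = $126,840.60 × 0.5% = $634.20.
Total = $31,304.01 + $64,127.70 + $3,634.44 + $634.20 = $99,700.35.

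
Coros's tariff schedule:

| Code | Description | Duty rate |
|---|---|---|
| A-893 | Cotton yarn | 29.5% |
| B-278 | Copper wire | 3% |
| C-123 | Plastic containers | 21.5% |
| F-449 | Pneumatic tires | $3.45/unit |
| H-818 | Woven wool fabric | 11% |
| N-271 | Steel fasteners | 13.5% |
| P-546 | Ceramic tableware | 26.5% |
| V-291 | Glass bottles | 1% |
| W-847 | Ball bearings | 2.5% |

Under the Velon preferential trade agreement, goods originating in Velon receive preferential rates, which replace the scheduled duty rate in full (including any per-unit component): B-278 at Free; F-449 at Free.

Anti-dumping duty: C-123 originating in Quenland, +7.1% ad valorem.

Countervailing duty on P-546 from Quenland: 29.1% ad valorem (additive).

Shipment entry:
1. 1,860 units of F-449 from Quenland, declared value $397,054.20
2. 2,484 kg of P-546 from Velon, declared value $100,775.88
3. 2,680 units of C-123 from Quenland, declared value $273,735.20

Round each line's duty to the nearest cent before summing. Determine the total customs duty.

Line 1 (F-449, Quenland, 1,860 units, $397,054.20):
Base rate for F-449 is $3.45/unit.
F-449 has an FTA preferential rate, but origin Quenland is not Velon; base rate stands.
Duty = 1,860 × $3.45 = $6,417.00.
Line 2 (P-546, Velon, 2,484 kg, $100,775.88):
Base rate for P-546 is 26.5%.
Origin Velon is the FTA partner but P-546 is not on the preference list; base rate stands.
The additional-duty order on P-546 targets Quenland, not Velon; it does not apply.
Duty = $100,775.88 × 26.5% = $26,705.61.
Line 3 (C-123, Quenland, 2,680 units, $273,735.20):
Base rate for C-123 is 21.5%.
Additional duty on C-123 from Quenland: +7.1%. Applied ad valorem rate: 21.5% + 7.1% = 28.6%.
Duty = $273,735.20 × 28.6% = $78,288.27.
Total = $6,417.00 + $26,705.61 + $78,288.27 = $111,410.88.

$111,410.88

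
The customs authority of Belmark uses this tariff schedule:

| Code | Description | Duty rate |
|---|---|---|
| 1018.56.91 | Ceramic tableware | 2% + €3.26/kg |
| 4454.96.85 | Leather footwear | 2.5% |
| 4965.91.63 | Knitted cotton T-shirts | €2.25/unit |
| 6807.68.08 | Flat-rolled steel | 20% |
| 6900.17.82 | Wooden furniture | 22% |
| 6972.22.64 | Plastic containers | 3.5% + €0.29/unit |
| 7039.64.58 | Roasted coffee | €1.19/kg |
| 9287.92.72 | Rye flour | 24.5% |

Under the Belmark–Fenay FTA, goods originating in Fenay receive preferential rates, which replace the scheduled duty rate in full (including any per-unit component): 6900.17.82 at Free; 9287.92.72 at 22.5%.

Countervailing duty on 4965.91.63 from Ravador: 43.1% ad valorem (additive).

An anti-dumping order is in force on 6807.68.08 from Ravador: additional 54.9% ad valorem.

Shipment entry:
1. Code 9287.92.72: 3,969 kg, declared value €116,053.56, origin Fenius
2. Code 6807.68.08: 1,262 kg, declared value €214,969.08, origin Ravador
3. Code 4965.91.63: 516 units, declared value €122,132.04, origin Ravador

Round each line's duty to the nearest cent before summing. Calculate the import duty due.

Line 1 (9287.92.72, Fenius, 3,969 kg, €116,053.56):
Base rate for 9287.92.72 is 24.5%.
9287.92.72 has an FTA preferential rate, but origin Fenius is not Fenay; base rate stands.
Duty = €116,053.56 × 24.5% = €28,433.12.
Line 2 (6807.68.08, Ravador, 1,262 kg, €214,969.08):
Base rate for 6807.68.08 is 20%.
Additional duty on 6807.68.08 from Ravador: +54.9%. Applied ad valorem rate: 20% + 54.9% = 74.9%.
Duty = €214,969.08 × 74.9% = €161,011.84.
Line 3 (4965.91.63, Ravador, 516 units, €122,132.04):
Base rate for 4965.91.63 is €2.25/unit.
Additional duty on 4965.91.63 from Ravador: +43.1% ad valorem. Applied ad valorem rate = 43.1%.
Duty = €122,132.04 × 43.1% + 516 × €2.25 = €53,799.91.
Total = €28,433.12 + €161,011.84 + €53,799.91 = €243,244.87.

€243,244.87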